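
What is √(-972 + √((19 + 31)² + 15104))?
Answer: √(-972 + 6*√489) ≈ 28.971*I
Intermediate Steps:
√(-972 + √((19 + 31)² + 15104)) = √(-972 + √(50² + 15104)) = √(-972 + √(2500 + 15104)) = √(-972 + √17604) = √(-972 + 6*√489)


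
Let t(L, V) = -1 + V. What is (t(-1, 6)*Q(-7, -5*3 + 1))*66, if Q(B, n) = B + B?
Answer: -4620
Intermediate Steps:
Q(B, n) = 2*B
(t(-1, 6)*Q(-7, -5*3 + 1))*66 = ((-1 + 6)*(2*(-7)))*66 = (5*(-14))*66 = -70*66 = -4620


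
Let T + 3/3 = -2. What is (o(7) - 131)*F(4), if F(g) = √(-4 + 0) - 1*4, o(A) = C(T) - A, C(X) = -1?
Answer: 556 - 278*I ≈ 556.0 - 278.0*I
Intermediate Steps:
T = -3 (T = -1 - 2 = -3)
o(A) = -1 - A
F(g) = -4 + 2*I (F(g) = √(-4) - 4 = 2*I - 4 = -4 + 2*I)
(o(7) - 131)*F(4) = ((-1 - 1*7) - 131)*(-4 + 2*I) = ((-1 - 7) - 131)*(-4 + 2*I) = (-8 - 131)*(-4 + 2*I) = -139*(-4 + 2*I) = 556 - 278*I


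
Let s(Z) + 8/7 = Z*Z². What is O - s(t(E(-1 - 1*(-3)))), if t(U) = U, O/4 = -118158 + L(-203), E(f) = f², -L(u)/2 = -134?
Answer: -3301360/7 ≈ -4.7162e+5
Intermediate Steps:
L(u) = 268 (L(u) = -2*(-134) = 268)
O = -471560 (O = 4*(-118158 + 268) = 4*(-117890) = -471560)
s(Z) = -8/7 + Z³ (s(Z) = -8/7 + Z*Z² = -8/7 + Z³)
O - s(t(E(-1 - 1*(-3)))) = -471560 - (-8/7 + ((-1 - 1*(-3))²)³) = -471560 - (-8/7 + ((-1 + 3)²)³) = -471560 - (-8/7 + (2²)³) = -471560 - (-8/7 + 4³) = -471560 - (-8/7 + 64) = -471560 - 1*440/7 = -471560 - 440/7 = -3301360/7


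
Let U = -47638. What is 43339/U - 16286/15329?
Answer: -1440175999/730242902 ≈ -1.9722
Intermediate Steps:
43339/U - 16286/15329 = 43339/(-47638) - 16286/15329 = 43339*(-1/47638) - 16286*1/15329 = -43339/47638 - 16286/15329 = -1440175999/730242902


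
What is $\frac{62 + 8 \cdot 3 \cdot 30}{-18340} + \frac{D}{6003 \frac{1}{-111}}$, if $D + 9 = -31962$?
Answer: $\frac{3615552733}{6116390} \approx 591.13$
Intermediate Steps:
$D = -31971$ ($D = -9 - 31962 = -31971$)
$\frac{62 + 8 \cdot 3 \cdot 30}{-18340} + \frac{D}{6003 \frac{1}{-111}} = \frac{62 + 8 \cdot 3 \cdot 30}{-18340} - \frac{31971}{6003 \frac{1}{-111}} = \left(62 + 24 \cdot 30\right) \left(- \frac{1}{18340}\right) - \frac{31971}{6003 \left(- \frac{1}{111}\right)} = \left(62 + 720\right) \left(- \frac{1}{18340}\right) - \frac{31971}{- \frac{2001}{37}} = 782 \left(- \frac{1}{18340}\right) - - \frac{394309}{667} = - \frac{391}{9170} + \frac{394309}{667} = \frac{3615552733}{6116390}$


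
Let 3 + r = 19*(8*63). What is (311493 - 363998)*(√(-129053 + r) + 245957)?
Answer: -12913972285 - 105010*I*√29870 ≈ -1.2914e+10 - 1.8149e+7*I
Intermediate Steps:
r = 9573 (r = -3 + 19*(8*63) = -3 + 19*504 = -3 + 9576 = 9573)
(311493 - 363998)*(√(-129053 + r) + 245957) = (311493 - 363998)*(√(-129053 + 9573) + 245957) = -52505*(√(-119480) + 245957) = -52505*(2*I*√29870 + 245957) = -52505*(245957 + 2*I*√29870) = -12913972285 - 105010*I*√29870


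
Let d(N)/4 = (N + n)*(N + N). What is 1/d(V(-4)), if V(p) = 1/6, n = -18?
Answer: -9/214 ≈ -0.042056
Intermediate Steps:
V(p) = ⅙
d(N) = 8*N*(-18 + N) (d(N) = 4*((N - 18)*(N + N)) = 4*((-18 + N)*(2*N)) = 4*(2*N*(-18 + N)) = 8*N*(-18 + N))
1/d(V(-4)) = 1/(8*(⅙)*(-18 + ⅙)) = 1/(8*(⅙)*(-107/6)) = 1/(-214/9) = -9/214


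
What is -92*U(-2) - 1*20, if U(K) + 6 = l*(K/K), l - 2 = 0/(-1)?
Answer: 348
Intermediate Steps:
l = 2 (l = 2 + 0/(-1) = 2 + 0*(-1) = 2 + 0 = 2)
U(K) = -4 (U(K) = -6 + 2*(K/K) = -6 + 2*1 = -6 + 2 = -4)
-92*U(-2) - 1*20 = -92*(-4) - 1*20 = 368 - 20 = 348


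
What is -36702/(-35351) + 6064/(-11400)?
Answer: 25504292/50375175 ≈ 0.50629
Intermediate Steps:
-36702/(-35351) + 6064/(-11400) = -36702*(-1/35351) + 6064*(-1/11400) = 36702/35351 - 758/1425 = 25504292/50375175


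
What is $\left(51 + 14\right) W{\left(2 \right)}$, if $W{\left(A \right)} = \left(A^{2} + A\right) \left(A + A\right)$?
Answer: $1560$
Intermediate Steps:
$W{\left(A \right)} = 2 A \left(A + A^{2}\right)$ ($W{\left(A \right)} = \left(A + A^{2}\right) 2 A = 2 A \left(A + A^{2}\right)$)
$\left(51 + 14\right) W{\left(2 \right)} = \left(51 + 14\right) 2 \cdot 2^{2} \left(1 + 2\right) = 65 \cdot 2 \cdot 4 \cdot 3 = 65 \cdot 24 = 1560$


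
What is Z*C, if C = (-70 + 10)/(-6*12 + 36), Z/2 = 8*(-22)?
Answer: -1760/3 ≈ -586.67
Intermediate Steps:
Z = -352 (Z = 2*(8*(-22)) = 2*(-176) = -352)
C = 5/3 (C = -60/(-72 + 36) = -60/(-36) = -60*(-1/36) = 5/3 ≈ 1.6667)
Z*C = -352*5/3 = -1760/3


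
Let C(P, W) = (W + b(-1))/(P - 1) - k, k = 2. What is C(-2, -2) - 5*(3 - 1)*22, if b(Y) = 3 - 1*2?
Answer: -665/3 ≈ -221.67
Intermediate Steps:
b(Y) = 1 (b(Y) = 3 - 2 = 1)
C(P, W) = -2 + (1 + W)/(-1 + P) (C(P, W) = (W + 1)/(P - 1) - 1*2 = (1 + W)/(-1 + P) - 2 = -2 + (1 + W)/(-1 + P))
C(-2, -2) - 5*(3 - 1)*22 = (3 - 2 - 2*(-2))/(-1 - 2) - 5*(3 - 1)*22 = (3 - 2 + 4)/(-3) - 5*2*22 = -⅓*5 - 10*22 = -5/3 - 220 = -665/3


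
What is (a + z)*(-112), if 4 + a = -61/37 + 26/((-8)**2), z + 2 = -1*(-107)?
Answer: -826791/74 ≈ -11173.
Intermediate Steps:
z = 105 (z = -2 - 1*(-107) = -2 + 107 = 105)
a = -6207/1184 (a = -4 + (-61/37 + 26/((-8)**2)) = -4 + (-61*1/37 + 26/64) = -4 + (-61/37 + 26*(1/64)) = -4 + (-61/37 + 13/32) = -4 - 1471/1184 = -6207/1184 ≈ -5.2424)
(a + z)*(-112) = (-6207/1184 + 105)*(-112) = (118113/1184)*(-112) = -826791/74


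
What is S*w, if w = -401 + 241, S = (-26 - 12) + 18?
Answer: 3200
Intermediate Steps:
S = -20 (S = -38 + 18 = -20)
w = -160
S*w = -20*(-160) = 3200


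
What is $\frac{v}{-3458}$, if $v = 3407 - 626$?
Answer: $- \frac{2781}{3458} \approx -0.80422$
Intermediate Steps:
$v = 2781$ ($v = 3407 - 626 = 2781$)
$\frac{v}{-3458} = \frac{2781}{-3458} = 2781 \left(- \frac{1}{3458}\right) = - \frac{2781}{3458}$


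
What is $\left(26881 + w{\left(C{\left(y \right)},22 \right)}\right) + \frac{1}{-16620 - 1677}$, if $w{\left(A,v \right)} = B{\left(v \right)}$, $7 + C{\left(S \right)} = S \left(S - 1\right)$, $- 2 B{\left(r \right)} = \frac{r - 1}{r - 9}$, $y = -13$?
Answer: $\frac{12787498819}{475722} \approx 26880.0$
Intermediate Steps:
$B{\left(r \right)} = - \frac{-1 + r}{2 \left(-9 + r\right)}$ ($B{\left(r \right)} = - \frac{\left(r - 1\right) \frac{1}{r - 9}}{2} = - \frac{\left(-1 + r\right) \frac{1}{-9 + r}}{2} = - \frac{\frac{1}{-9 + r} \left(-1 + r\right)}{2} = - \frac{-1 + r}{2 \left(-9 + r\right)}$)
$C{\left(S \right)} = -7 + S \left(-1 + S\right)$ ($C{\left(S \right)} = -7 + S \left(S - 1\right) = -7 + S \left(-1 + S\right)$)
$w{\left(A,v \right)} = \frac{1 - v}{2 \left(-9 + v\right)}$
$\left(26881 + w{\left(C{\left(y \right)},22 \right)}\right) + \frac{1}{-16620 - 1677} = \left(26881 + \frac{1 - 22}{2 \left(-9 + 22\right)}\right) + \frac{1}{-16620 - 1677} = \left(26881 + \frac{1 - 22}{2 \cdot 13}\right) + \frac{1}{-18297} = \left(26881 + \frac{1}{2} \cdot \frac{1}{13} \left(-21\right)\right) - \frac{1}{18297} = \left(26881 - \frac{21}{26}\right) - \frac{1}{18297} = \frac{698885}{26} - \frac{1}{18297} = \frac{12787498819}{475722}$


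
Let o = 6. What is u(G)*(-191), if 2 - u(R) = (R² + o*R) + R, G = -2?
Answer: -2292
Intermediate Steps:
u(R) = 2 - R² - 7*R (u(R) = 2 - ((R² + 6*R) + R) = 2 - (R² + 7*R) = 2 + (-R² - 7*R) = 2 - R² - 7*R)
u(G)*(-191) = (2 - 1*(-2)² - 7*(-2))*(-191) = (2 - 1*4 + 14)*(-191) = (2 - 4 + 14)*(-191) = 12*(-191) = -2292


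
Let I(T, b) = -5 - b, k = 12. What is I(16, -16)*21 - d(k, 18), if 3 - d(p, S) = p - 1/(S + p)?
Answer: 7199/30 ≈ 239.97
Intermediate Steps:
d(p, S) = 3 + 1/(S + p) - p (d(p, S) = 3 - (p - 1/(S + p)) = 3 + (1/(S + p) - p) = 3 + 1/(S + p) - p)
I(16, -16)*21 - d(k, 18) = (-5 - 1*(-16))*21 - (1 - 1*12² + 3*18 + 3*12 - 1*18*12)/(18 + 12) = (-5 + 16)*21 - (1 - 1*144 + 54 + 36 - 216)/30 = 11*21 - (1 - 144 + 54 + 36 - 216)/30 = 231 - (-269)/30 = 231 - 1*(-269/30) = 231 + 269/30 = 7199/30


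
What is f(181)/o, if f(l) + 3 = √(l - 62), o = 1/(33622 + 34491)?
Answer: -204339 + 68113*√119 ≈ 5.3869e+5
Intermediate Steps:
o = 1/68113 ≈ 1.4681e-5
f(l) = -3 + √(-62 + l) (f(l) = -3 + √(l - 62) = -3 + √(-62 + l))
f(181)/o = (-3 + √(-62 + 181))/(1/68113) = (-3 + √119)*68113 = -204339 + 68113*√119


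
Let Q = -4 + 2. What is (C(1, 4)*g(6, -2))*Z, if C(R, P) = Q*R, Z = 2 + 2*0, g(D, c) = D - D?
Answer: 0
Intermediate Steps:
g(D, c) = 0
Z = 2 (Z = 2 + 0 = 2)
Q = -2
C(R, P) = -2*R
(C(1, 4)*g(6, -2))*Z = (-2*1*0)*2 = -2*0*2 = 0*2 = 0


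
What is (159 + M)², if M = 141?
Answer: 90000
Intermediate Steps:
(159 + M)² = (159 + 141)² = 300² = 90000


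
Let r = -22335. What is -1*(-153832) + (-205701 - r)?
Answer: -29534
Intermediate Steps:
-1*(-153832) + (-205701 - r) = -1*(-153832) + (-205701 - 1*(-22335)) = 153832 + (-205701 + 22335) = 153832 - 183366 = -29534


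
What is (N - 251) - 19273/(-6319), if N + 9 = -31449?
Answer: -200349898/6319 ≈ -31706.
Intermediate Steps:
N = -31458 (N = -9 - 31449 = -31458)
(N - 251) - 19273/(-6319) = (-31458 - 251) - 19273/(-6319) = -31709 - 19273*(-1/6319) = -31709 + 19273/6319 = -200349898/6319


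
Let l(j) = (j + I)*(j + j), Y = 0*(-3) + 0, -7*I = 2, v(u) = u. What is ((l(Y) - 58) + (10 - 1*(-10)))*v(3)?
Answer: -114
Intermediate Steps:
I = -2/7 (I = -1/7*2 = -2/7 ≈ -0.28571)
Y = 0 (Y = 0 + 0 = 0)
l(j) = 2*j*(-2/7 + j) (l(j) = (j - 2/7)*(j + j) = (-2/7 + j)*(2*j) = 2*j*(-2/7 + j))
((l(Y) - 58) + (10 - 1*(-10)))*v(3) = (((2/7)*0*(-2 + 7*0) - 58) + (10 - 1*(-10)))*3 = (((2/7)*0*(-2 + 0) - 58) + (10 + 10))*3 = (((2/7)*0*(-2) - 58) + 20)*3 = ((0 - 58) + 20)*3 = (-58 + 20)*3 = -38*3 = -114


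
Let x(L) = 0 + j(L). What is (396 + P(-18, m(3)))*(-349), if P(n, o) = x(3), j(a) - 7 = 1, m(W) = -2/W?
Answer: -140996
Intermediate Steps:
j(a) = 8 (j(a) = 7 + 1 = 8)
x(L) = 8 (x(L) = 0 + 8 = 8)
P(n, o) = 8
(396 + P(-18, m(3)))*(-349) = (396 + 8)*(-349) = 404*(-349) = -140996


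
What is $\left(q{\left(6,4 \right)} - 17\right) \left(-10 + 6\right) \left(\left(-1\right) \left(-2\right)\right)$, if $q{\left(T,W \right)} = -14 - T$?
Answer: $296$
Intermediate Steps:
$\left(q{\left(6,4 \right)} - 17\right) \left(-10 + 6\right) \left(\left(-1\right) \left(-2\right)\right) = \left(\left(-14 - 6\right) - 17\right) \left(-10 + 6\right) \left(\left(-1\right) \left(-2\right)\right) = \left(\left(-14 - 6\right) - 17\right) \left(\left(-4\right) 2\right) = \left(-20 - 17\right) \left(-8\right) = \left(-37\right) \left(-8\right) = 296$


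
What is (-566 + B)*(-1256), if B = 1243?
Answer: -850312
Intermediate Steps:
(-566 + B)*(-1256) = (-566 + 1243)*(-1256) = 677*(-1256) = -850312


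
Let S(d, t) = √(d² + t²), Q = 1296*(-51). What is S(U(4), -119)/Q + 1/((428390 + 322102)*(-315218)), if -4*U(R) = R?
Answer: -1/236568587256 - √14162/66096 ≈ -0.0018005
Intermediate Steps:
Q = -66096
U(R) = -R/4
S(U(4), -119)/Q + 1/((428390 + 322102)*(-315218)) = √((-¼*4)² + (-119)²)/(-66096) + 1/((428390 + 322102)*(-315218)) = √((-1)² + 14161)*(-1/66096) - 1/315218/750492 = √(1 + 14161)*(-1/66096) + (1/750492)*(-1/315218) = √14162*(-1/66096) - 1/236568587256 = -√14162/66096 - 1/236568587256 = -1/236568587256 - √14162/66096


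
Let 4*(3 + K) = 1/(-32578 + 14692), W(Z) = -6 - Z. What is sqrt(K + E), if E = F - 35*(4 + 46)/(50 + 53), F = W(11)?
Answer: I*sqrt(502167738953694)/3684516 ≈ 6.082*I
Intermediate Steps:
F = -17 (F = -6 - 1*11 = -6 - 11 = -17)
K = -214633/71544 (K = -3 + 1/(4*(-32578 + 14692)) = -3 + (1/4)/(-17886) = -3 + (1/4)*(-1/17886) = -3 - 1/71544 = -214633/71544 ≈ -3.0000)
E = -3501/103 (E = -17 - 35*(4 + 46)/(50 + 53) = -17 - 1750/103 = -3501/103 ≈ -33.990)
sqrt(K + E) = sqrt(-214633/71544 - 3501/103) = sqrt(-272582743/7369032) = I*sqrt(502167738953694)/3684516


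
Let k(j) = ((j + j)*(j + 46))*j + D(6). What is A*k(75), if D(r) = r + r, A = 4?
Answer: 5445048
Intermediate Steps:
D(r) = 2*r
k(j) = 12 + 2*j**2*(46 + j) (k(j) = ((j + j)*(j + 46))*j + 2*6 = ((2*j)*(46 + j))*j + 12 = (2*j*(46 + j))*j + 12 = 2*j**2*(46 + j) + 12 = 12 + 2*j**2*(46 + j))
A*k(75) = 4*(12 + 2*75**3 + 92*75**2) = 4*(12 + 2*421875 + 92*5625) = 4*(12 + 843750 + 517500) = 4*1361262 = 5445048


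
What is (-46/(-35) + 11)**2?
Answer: 185761/1225 ≈ 151.64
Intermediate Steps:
(-46/(-35) + 11)**2 = (-46*(-1/35) + 11)**2 = (46/35 + 11)**2 = (431/35)**2 = 185761/1225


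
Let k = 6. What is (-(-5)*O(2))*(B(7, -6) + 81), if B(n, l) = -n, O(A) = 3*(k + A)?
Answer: 8880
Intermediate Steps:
O(A) = 18 + 3*A (O(A) = 3*(6 + A) = 18 + 3*A)
(-(-5)*O(2))*(B(7, -6) + 81) = (-(-5)*(18 + 3*2))*(-1*7 + 81) = (-(-5)*(18 + 6))*(-7 + 81) = -(-5)*24*74 = -5*(-24)*74 = 120*74 = 8880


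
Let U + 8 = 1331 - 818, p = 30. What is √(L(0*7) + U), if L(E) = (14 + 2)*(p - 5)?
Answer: √905 ≈ 30.083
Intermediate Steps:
L(E) = 400 (L(E) = (14 + 2)*(30 - 5) = 16*25 = 400)
U = 505 (U = -8 + (1331 - 818) = -8 + 513 = 505)
√(L(0*7) + U) = √(400 + 505) = √905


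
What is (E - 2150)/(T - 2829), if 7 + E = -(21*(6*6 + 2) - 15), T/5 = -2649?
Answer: 490/2679 ≈ 0.18290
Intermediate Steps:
T = -13245 (T = 5*(-2649) = -13245)
E = -790 (E = -7 - (21*(6*6 + 2) - 15) = -7 - (21*(36 + 2) - 15) = -7 - (21*38 - 15) = -7 - (798 - 15) = -7 - 1*783 = -7 - 783 = -790)
(E - 2150)/(T - 2829) = (-790 - 2150)/(-13245 - 2829) = -2940/(-16074) = -2940*(-1/16074) = 490/2679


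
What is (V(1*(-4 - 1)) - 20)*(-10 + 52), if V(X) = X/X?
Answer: -798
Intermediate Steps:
V(X) = 1
(V(1*(-4 - 1)) - 20)*(-10 + 52) = (1 - 20)*(-10 + 52) = -19*42 = -798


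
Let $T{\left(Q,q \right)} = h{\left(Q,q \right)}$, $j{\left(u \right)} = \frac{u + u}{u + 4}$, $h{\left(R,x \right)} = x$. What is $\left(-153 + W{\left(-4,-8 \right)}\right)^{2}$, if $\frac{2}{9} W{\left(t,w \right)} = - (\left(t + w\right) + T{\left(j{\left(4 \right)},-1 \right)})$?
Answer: $\frac{35721}{4} \approx 8930.3$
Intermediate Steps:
$j{\left(u \right)} = \frac{2 u}{4 + u}$
$T{\left(Q,q \right)} = q$
$W{\left(t,w \right)} = \frac{9}{2} - \frac{9 t}{2} - \frac{9 w}{2}$ ($W{\left(t,w \right)} = \frac{9 \left(- (\left(t + w\right) - 1)\right)}{2} = \frac{9 \left(- (-1 + t + w)\right)}{2} = \frac{9 \left(1 - t - w\right)}{2} = \frac{9}{2} - \frac{9 t}{2} - \frac{9 w}{2}$)
$\left(-153 + W{\left(-4,-8 \right)}\right)^{2} = \left(-153 - - \frac{117}{2}\right)^{2} = \left(-153 + \left(\frac{9}{2} + 18 + 36\right)\right)^{2} = \left(-153 + \frac{117}{2}\right)^{2} = \left(- \frac{189}{2}\right)^{2} = \frac{35721}{4}$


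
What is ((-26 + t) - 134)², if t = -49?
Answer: 43681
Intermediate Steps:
((-26 + t) - 134)² = ((-26 - 49) - 134)² = (-75 - 134)² = (-209)² = 43681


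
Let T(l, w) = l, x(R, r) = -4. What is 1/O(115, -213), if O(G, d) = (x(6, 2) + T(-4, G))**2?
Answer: 1/64 ≈ 0.015625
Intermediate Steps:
O(G, d) = 64 (O(G, d) = (-4 - 4)**2 = (-8)**2 = 64)
1/O(115, -213) = 1/64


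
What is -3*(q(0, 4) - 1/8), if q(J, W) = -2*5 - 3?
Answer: 315/8 ≈ 39.375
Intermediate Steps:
q(J, W) = -13 (q(J, W) = -10 - 3 = -13)
-3*(q(0, 4) - 1/8) = -3*(-13 - 1/8) = -3*(-105/8) = 315/8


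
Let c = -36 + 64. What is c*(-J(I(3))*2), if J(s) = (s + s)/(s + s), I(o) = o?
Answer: -56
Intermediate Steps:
c = 28
J(s) = 1 (J(s) = (2*s)/((2*s)) = (2*s)*(1/(2*s)) = 1)
c*(-J(I(3))*2) = 28*(-1*1*2) = 28*(-1*2) = 28*(-2) = -56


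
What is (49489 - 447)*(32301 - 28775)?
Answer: 172922092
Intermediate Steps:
(49489 - 447)*(32301 - 28775) = 49042*3526 = 172922092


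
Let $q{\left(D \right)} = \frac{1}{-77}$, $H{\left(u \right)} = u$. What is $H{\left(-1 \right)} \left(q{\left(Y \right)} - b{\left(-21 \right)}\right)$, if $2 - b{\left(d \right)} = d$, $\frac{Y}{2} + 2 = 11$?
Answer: $\frac{1772}{77} \approx 23.013$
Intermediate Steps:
$Y = 18$ ($Y = -4 + 2 \cdot 11 = -4 + 22 = 18$)
$b{\left(d \right)} = 2 - d$
$q{\left(D \right)} = - \frac{1}{77}$
$H{\left(-1 \right)} \left(q{\left(Y \right)} - b{\left(-21 \right)}\right) = - (- \frac{1}{77} - \left(2 - -21\right)) = - (- \frac{1}{77} - \left(2 + 21\right)) = - (- \frac{1}{77} - 23) = \left(-1\right) \left(- \frac{1772}{77}\right) = \frac{1772}{77}$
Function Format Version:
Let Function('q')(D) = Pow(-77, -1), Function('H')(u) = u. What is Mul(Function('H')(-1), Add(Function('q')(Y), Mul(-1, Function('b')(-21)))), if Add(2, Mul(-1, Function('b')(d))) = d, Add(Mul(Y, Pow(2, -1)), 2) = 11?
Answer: Rational(1772, 77) ≈ 23.013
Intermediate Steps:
Y = 18 (Y = Add(-4, Mul(2, 11)) = Add(-4, 22) = 18)
Function('b')(d) = Add(2, Mul(-1, d))
Function('q')(D) = Rational(-1, 77)
Mul(Function('H')(-1), Add(Function('q')(Y), Mul(-1, Function('b')(-21)))) = Mul(-1, Add(Rational(-1, 77), Mul(-1, Add(2, Mul(-1, -21))))) = Mul(-1, Add(Rational(-1, 77), Mul(-1, Add(2, 21)))) = Mul(-1, Add(Rational(-1, 77), Mul(-1, 23))) = Mul(-1, Add(Rational(-1, 77), -23)) = Mul(-1, Rational(-1772, 77)) = Rational(1772, 77)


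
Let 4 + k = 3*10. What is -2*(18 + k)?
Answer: -88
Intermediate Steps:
k = 26 (k = -4 + 3*10 = -4 + 30 = 26)
-2*(18 + k) = -2*(18 + 26) = -2*44 = -88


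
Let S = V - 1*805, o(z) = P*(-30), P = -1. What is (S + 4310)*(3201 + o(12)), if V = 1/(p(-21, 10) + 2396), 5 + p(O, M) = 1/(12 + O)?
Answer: 243683955369/21518 ≈ 1.1325e+7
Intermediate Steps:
p(O, M) = -5 + 1/(12 + O)
o(z) = 30 (o(z) = -1*(-30) = 30)
V = 9/21518 (V = 1/((-59 - 5*(-21))/(12 - 21) + 2396) = 1/((-59 + 105)/(-9) + 2396) = 1/(-⅑*46 + 2396) = 1/(-46/9 + 2396) = 1/(21518/9) = 9/21518 ≈ 0.00041825)
S = -17321981/21518 (S = 9/21518 - 1*805 = 9/21518 - 805 = -17321981/21518 ≈ -805.00)
(S + 4310)*(3201 + o(12)) = (-17321981/21518 + 4310)*(3201 + 30) = (75420599/21518)*3231 = 243683955369/21518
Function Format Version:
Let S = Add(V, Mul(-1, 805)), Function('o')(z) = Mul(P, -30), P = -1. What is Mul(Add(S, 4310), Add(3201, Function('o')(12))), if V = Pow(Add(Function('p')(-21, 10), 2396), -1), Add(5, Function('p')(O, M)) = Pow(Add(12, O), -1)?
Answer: Rational(243683955369, 21518) ≈ 1.1325e+7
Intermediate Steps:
Function('p')(O, M) = Add(-5, Pow(Add(12, O), -1))
Function('o')(z) = 30 (Function('o')(z) = Mul(-1, -30) = 30)
V = Rational(9, 21518) (V = Pow(Add(Mul(Pow(Add(12, -21), -1), Add(-59, Mul(-5, -21))), 2396), -1) = Pow(Add(Mul(Pow(-9, -1), Add(-59, 105)), 2396), -1) = Pow(Add(Mul(Rational(-1, 9), 46), 2396), -1) = Pow(Add(Rational(-46, 9), 2396), -1) = Pow(Rational(21518, 9), -1) = Rational(9, 21518) ≈ 0.00041825)
S = Rational(-17321981, 21518) (S = Add(Rational(9, 21518), Mul(-1, 805)) = Add(Rational(9, 21518), -805) = Rational(-17321981, 21518) ≈ -805.00)
Mul(Add(S, 4310), Add(3201, Function('o')(12))) = Mul(Add(Rational(-17321981, 21518), 4310), Add(3201, 30)) = Mul(Rational(75420599, 21518), 3231) = Rational(243683955369, 21518)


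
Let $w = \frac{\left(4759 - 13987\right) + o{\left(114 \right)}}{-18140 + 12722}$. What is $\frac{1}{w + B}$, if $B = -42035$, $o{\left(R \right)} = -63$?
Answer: $- \frac{1806}{75912113} \approx -2.3791 \cdot 10^{-5}$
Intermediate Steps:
$w = \frac{3097}{1806}$ ($w = \frac{\left(4759 - 13987\right) - 63}{-18140 + 12722} = \frac{\left(4759 - 13987\right) - 63}{-5418} = \left(-9228 - 63\right) \left(- \frac{1}{5418}\right) = \left(-9291\right) \left(- \frac{1}{5418}\right) = \frac{3097}{1806} \approx 1.7148$)
$\frac{1}{w + B} = \frac{1}{\frac{3097}{1806} - 42035} = \frac{1}{- \frac{75912113}{1806}} = - \frac{1806}{75912113}$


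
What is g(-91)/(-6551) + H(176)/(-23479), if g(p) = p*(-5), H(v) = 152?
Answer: -11678697/153810929 ≈ -0.075929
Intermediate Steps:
g(p) = -5*p
g(-91)/(-6551) + H(176)/(-23479) = -5*(-91)/(-6551) + 152/(-23479) = 455*(-1/6551) + 152*(-1/23479) = -455/6551 - 152/23479 = -11678697/153810929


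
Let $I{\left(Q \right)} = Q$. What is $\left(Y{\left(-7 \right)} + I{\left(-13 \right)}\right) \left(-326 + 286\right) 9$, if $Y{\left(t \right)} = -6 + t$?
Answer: $9360$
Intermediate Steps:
$\left(Y{\left(-7 \right)} + I{\left(-13 \right)}\right) \left(-326 + 286\right) 9 = \left(\left(-6 - 7\right) - 13\right) \left(-326 + 286\right) 9 = \left(-13 - 13\right) \left(-40\right) 9 = \left(-26\right) \left(-40\right) 9 = 1040 \cdot 9 = 9360$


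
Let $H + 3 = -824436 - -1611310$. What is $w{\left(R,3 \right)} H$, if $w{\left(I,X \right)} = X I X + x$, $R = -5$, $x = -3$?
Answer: $-37769808$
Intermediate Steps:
$H = 786871$ ($H = -3 - -786874 = -3 + \left(-824436 + 1611310\right) = -3 + 786874 = 786871$)
$w{\left(I,X \right)} = -3 + I X^{2}$ ($w{\left(I,X \right)} = X I X - 3 = I X X - 3 = I X^{2} - 3 = -3 + I X^{2}$)
$w{\left(R,3 \right)} H = \left(-3 - 5 \cdot 3^{2}\right) 786871 = \left(-3 - 45\right) 786871 = \left(-48\right) 786871 = -37769808$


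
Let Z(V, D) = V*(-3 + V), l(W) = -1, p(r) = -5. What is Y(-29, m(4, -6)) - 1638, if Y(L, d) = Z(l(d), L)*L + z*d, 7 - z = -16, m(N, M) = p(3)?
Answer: -1869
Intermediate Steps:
m(N, M) = -5
z = 23 (z = 7 - 1*(-16) = 7 + 16 = 23)
Y(L, d) = 4*L + 23*d (Y(L, d) = (-(-3 - 1))*L + 23*d = (-1*(-4))*L + 23*d = 4*L + 23*d)
Y(-29, m(4, -6)) - 1638 = (4*(-29) + 23*(-5)) - 1638 = (-116 - 115) - 1638 = -231 - 1638 = -1869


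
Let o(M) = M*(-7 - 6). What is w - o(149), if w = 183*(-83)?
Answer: -13252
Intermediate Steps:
o(M) = -13*M (o(M) = M*(-13) = -13*M)
w = -15189
w - o(149) = -15189 - (-13)*149 = -15189 - 1*(-1937) = -15189 + 1937 = -13252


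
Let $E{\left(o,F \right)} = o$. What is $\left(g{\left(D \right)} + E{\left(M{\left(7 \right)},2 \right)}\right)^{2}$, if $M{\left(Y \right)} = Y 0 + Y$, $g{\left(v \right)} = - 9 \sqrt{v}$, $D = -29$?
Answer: $\left(7 - 9 i \sqrt{29}\right)^{2} \approx -2300.0 - 678.53 i$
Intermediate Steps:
$M{\left(Y \right)} = Y$ ($M{\left(Y \right)} = 0 + Y = Y$)
$\left(g{\left(D \right)} + E{\left(M{\left(7 \right)},2 \right)}\right)^{2} = \left(- 9 \sqrt{-29} + 7\right)^{2} = \left(- 9 i \sqrt{29} + 7\right)^{2} = \left(7 - 9 i \sqrt{29}\right)^{2}$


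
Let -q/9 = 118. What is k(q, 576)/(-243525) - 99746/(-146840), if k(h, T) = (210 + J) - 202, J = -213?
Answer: 486414937/715184220 ≈ 0.68013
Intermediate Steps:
q = -1062 (q = -9*118 = -1062)
k(h, T) = -205 (k(h, T) = (210 - 213) - 202 = -3 - 202 = -205)
k(q, 576)/(-243525) - 99746/(-146840) = -205/(-243525) - 99746/(-146840) = -205*(-1/243525) - 99746*(-1/146840) = 41/48705 + 49873/73420 = 486414937/715184220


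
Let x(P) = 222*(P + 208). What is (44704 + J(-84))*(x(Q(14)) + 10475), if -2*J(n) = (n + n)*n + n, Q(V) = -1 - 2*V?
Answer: 1892527970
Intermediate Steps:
J(n) = -n**2 - n/2 (J(n) = -((n + n)*n + n)/2 = -((2*n)*n + n)/2 = -(2*n**2 + n)/2 = -(n + 2*n**2)/2 = -n**2 - n/2)
x(P) = 46176 + 222*P (x(P) = 222*(208 + P) = 46176 + 222*P)
(44704 + J(-84))*(x(Q(14)) + 10475) = (44704 - 1*(-84)*(1/2 - 84))*((46176 + 222*(-1 - 2*14)) + 10475) = (44704 - 1*(-84)*(-167/2))*((46176 + 222*(-1 - 28)) + 10475) = (44704 - 7014)*((46176 + 222*(-29)) + 10475) = 37690*((46176 - 6438) + 10475) = 37690*(39738 + 10475) = 37690*50213 = 1892527970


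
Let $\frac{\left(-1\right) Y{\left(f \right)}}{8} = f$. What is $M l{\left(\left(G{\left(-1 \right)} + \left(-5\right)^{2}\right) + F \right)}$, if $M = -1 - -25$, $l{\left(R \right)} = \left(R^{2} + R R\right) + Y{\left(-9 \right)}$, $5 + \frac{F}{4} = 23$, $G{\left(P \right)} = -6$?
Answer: $399216$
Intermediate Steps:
$Y{\left(f \right)} = - 8 f$
$F = 72$ ($F = -20 + 4 \cdot 23 = -20 + 92 = 72$)
$l{\left(R \right)} = 72 + 2 R^{2}$ ($l{\left(R \right)} = \left(R^{2} + R R\right) - -72 = \left(R^{2} + R^{2}\right) + 72 = 2 R^{2} + 72 = 72 + 2 R^{2}$)
$M = 24$ ($M = -1 + 25 = 24$)
$M l{\left(\left(G{\left(-1 \right)} + \left(-5\right)^{2}\right) + F \right)} = 24 \left(72 + 2 \left(\left(-6 + \left(-5\right)^{2}\right) + 72\right)^{2}\right) = 24 \left(72 + 2 \left(\left(-6 + 25\right) + 72\right)^{2}\right) = 24 \left(72 + 2 \left(19 + 72\right)^{2}\right) = 24 \left(72 + 2 \cdot 91^{2}\right) = 24 \left(72 + 2 \cdot 8281\right) = 24 \left(72 + 16562\right) = 24 \cdot 16634 = 399216$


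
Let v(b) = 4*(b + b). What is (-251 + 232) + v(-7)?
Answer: -75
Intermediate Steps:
v(b) = 8*b (v(b) = 4*(2*b) = 8*b)
(-251 + 232) + v(-7) = (-251 + 232) + 8*(-7) = -19 - 56 = -75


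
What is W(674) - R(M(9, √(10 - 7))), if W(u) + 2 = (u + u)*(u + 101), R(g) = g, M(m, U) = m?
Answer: 1044689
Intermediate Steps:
W(u) = -2 + 2*u*(101 + u) (W(u) = -2 + (u + u)*(u + 101) = -2 + (2*u)*(101 + u) = -2 + 2*u*(101 + u))
W(674) - R(M(9, √(10 - 7))) = (-2 + 2*674² + 202*674) - 1*9 = (-2 + 2*454276 + 136148) - 9 = (-2 + 908552 + 136148) - 9 = 1044698 - 9 = 1044689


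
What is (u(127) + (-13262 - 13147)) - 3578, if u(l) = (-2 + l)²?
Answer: -14362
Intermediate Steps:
(u(127) + (-13262 - 13147)) - 3578 = ((-2 + 127)² + (-13262 - 13147)) - 3578 = (125² - 26409) - 3578 = (15625 - 26409) - 3578 = -10784 - 3578 = -14362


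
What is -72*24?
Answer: -1728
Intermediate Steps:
-72*24 = -1728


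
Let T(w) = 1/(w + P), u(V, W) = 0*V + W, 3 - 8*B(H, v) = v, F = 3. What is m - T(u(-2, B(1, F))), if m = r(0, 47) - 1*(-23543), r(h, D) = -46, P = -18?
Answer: 422947/18 ≈ 23497.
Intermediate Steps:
B(H, v) = 3/8 - v/8
u(V, W) = W (u(V, W) = 0 + W = W)
T(w) = 1/(-18 + w) (T(w) = 1/(w - 18) = 1/(-18 + w))
m = 23497 (m = -46 - 1*(-23543) = -46 + 23543 = 23497)
m - T(u(-2, B(1, F))) = 23497 - 1/(-18 + (3/8 - 1/8*3)) = 23497 - 1/(-18 + (3/8 - 3/8)) = 23497 - 1/(-18 + 0) = 23497 - 1/(-18) = 23497 - 1*(-1/18) = 23497 + 1/18 = 422947/18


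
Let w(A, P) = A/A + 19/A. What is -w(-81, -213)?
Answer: -62/81 ≈ -0.76543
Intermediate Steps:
w(A, P) = 1 + 19/A
-w(-81, -213) = -(19 - 81)/(-81) = -(-1)*(-62)/81 = -1*62/81 = -62/81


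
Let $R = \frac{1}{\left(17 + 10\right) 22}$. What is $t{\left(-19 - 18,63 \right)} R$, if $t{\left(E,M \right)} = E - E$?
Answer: $0$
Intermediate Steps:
$t{\left(E,M \right)} = 0$
$R = \frac{1}{594}$ ($R = \frac{1}{27} \cdot \frac{1}{22} = \frac{1}{594} \approx 0.0016835$)
$t{\left(-19 - 18,63 \right)} R = 0 \cdot \frac{1}{594} = 0$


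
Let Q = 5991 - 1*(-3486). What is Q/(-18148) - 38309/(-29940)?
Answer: 1978319/2612265 ≈ 0.75732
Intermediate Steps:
Q = 9477 (Q = 5991 + 3486 = 9477)
Q/(-18148) - 38309/(-29940) = 9477/(-18148) - 38309/(-29940) = 9477*(-1/18148) - 38309*(-1/29940) = -729/1396 + 38309/29940 = 1978319/2612265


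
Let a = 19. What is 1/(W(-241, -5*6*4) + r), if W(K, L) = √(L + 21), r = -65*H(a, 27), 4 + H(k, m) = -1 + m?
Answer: -130/185909 - 3*I*√11/2044999 ≈ -0.00069927 - 4.8655e-6*I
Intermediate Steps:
H(k, m) = -5 + m (H(k, m) = -4 + (-1 + m) = -5 + m)
r = -1430 (r = -65*(-5 + 27) = -65*22 = -1430)
W(K, L) = √(21 + L)
1/(W(-241, -5*6*4) + r) = 1/(√(21 - 5*6*4) - 1430) = 1/(√(21 - 30*4) - 1430) = 1/(√(21 - 120) - 1430) = 1/(√(-99) - 1430) = 1/(3*I*√11 - 1430) = 1/(-1430 + 3*I*√11)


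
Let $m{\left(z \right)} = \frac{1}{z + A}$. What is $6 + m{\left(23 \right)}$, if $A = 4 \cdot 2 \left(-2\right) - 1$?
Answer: $\frac{37}{6} \approx 6.1667$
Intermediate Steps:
$A = -17$ ($A = 8 \left(-2\right) - 1 = -16 - 1 = -17$)
$m{\left(z \right)} = \frac{1}{-17 + z}$ ($m{\left(z \right)} = \frac{1}{z - 17} = \frac{1}{-17 + z}$)
$6 + m{\left(23 \right)} = 6 + \frac{1}{-17 + 23} = 6 + \frac{1}{6} = \frac{37}{6}$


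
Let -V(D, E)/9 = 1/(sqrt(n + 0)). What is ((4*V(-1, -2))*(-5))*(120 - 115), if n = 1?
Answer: 900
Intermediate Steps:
V(D, E) = -9 (V(D, E) = -9/sqrt(1 + 0) = -9/(sqrt(1)) = -9/1 = -9*1 = -9)
((4*V(-1, -2))*(-5))*(120 - 115) = ((4*(-9))*(-5))*(120 - 115) = -36*(-5)*5 = 180*5 = 900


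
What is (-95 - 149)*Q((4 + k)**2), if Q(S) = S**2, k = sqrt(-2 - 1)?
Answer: 5612 - 50752*I*sqrt(3) ≈ 5612.0 - 87905.0*I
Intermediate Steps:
k = I*sqrt(3) (k = sqrt(-3) = I*sqrt(3) ≈ 1.732*I)
(-95 - 149)*Q((4 + k)**2) = (-95 - 149)*((4 + I*sqrt(3))**2)**2 = -244*(4 + I*sqrt(3))**4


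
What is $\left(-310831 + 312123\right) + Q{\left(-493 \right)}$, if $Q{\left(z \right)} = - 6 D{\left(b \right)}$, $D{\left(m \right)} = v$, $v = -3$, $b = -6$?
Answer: $1310$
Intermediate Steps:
$D{\left(m \right)} = -3$
$Q{\left(z \right)} = 18$ ($Q{\left(z \right)} = \left(-6\right) \left(-3\right) = 18$)
$\left(-310831 + 312123\right) + Q{\left(-493 \right)} = \left(-310831 + 312123\right) + 18 = 1292 + 18 = 1310$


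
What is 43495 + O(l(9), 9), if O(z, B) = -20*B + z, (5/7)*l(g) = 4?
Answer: 216603/5 ≈ 43321.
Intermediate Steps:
l(g) = 28/5 (l(g) = (7/5)*4 = 28/5)
O(z, B) = z - 20*B
43495 + O(l(9), 9) = 43495 + (28/5 - 20*9) = 43495 + (28/5 - 180) = 43495 - 872/5 = 216603/5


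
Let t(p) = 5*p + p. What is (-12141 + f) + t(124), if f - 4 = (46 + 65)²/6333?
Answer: -24046516/2111 ≈ -11391.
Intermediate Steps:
f = 12551/2111 (f = 4 + (46 + 65)²/6333 = 4 + 111²*(1/6333) = 4 + 12321*(1/6333) = 4 + 4107/2111 = 12551/2111 ≈ 5.9455)
t(p) = 6*p
(-12141 + f) + t(124) = (-12141 + 12551/2111) + 6*124 = -25617100/2111 + 744 = -24046516/2111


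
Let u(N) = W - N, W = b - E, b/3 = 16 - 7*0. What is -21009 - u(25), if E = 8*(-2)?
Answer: -21048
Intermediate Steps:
E = -16
b = 48 (b = 3*(16 - 7*0) = 3*(16 - 1*0) = 3*(16 + 0) = 3*16 = 48)
W = 64 (W = 48 - 1*(-16) = 48 + 16 = 64)
u(N) = 64 - N
-21009 - u(25) = -21009 - (64 - 1*25) = -21009 - (64 - 25) = -21009 - 1*39 = -21009 - 39 = -21048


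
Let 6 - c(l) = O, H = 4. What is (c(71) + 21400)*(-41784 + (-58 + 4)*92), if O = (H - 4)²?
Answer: -1000773312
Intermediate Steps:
O = 0 (O = (4 - 4)² = 0² = 0)
c(l) = 6 (c(l) = 6 - 1*0 = 6 + 0 = 6)
(c(71) + 21400)*(-41784 + (-58 + 4)*92) = (6 + 21400)*(-41784 + (-58 + 4)*92) = 21406*(-41784 - 54*92) = 21406*(-41784 - 4968) = 21406*(-46752) = -1000773312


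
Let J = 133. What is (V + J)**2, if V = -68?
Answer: 4225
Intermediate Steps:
(V + J)**2 = (-68 + 133)**2 = 65**2 = 4225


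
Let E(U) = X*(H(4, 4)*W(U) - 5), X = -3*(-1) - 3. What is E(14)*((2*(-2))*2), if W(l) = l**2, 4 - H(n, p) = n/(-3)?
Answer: 0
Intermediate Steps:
H(n, p) = 4 + n/3 (H(n, p) = 4 - n/(-3) = 4 - n*(-1)/3 = 4 - (-1)*n/3 = 4 + n/3)
X = 0 (X = 3 - 3 = 0)
E(U) = 0 (E(U) = 0*((4 + (1/3)*4)*U**2 - 5) = 0*((4 + 4/3)*U**2 - 5) = 0*(16*U**2/3 - 5) = 0*(-5 + 16*U**2/3) = 0)
E(14)*((2*(-2))*2) = 0*((2*(-2))*2) = 0*(-4*2) = 0*(-8) = 0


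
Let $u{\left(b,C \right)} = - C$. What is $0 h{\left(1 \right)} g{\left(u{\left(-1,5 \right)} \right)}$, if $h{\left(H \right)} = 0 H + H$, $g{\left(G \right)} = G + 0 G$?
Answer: $0$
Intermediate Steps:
$g{\left(G \right)} = G$ ($g{\left(G \right)} = G + 0 = G$)
$h{\left(H \right)} = H$ ($h{\left(H \right)} = 0 + H = H$)
$0 h{\left(1 \right)} g{\left(u{\left(-1,5 \right)} \right)} = 0 \cdot 1 \left(\left(-1\right) 5\right) = 0 \left(-5\right) = 0$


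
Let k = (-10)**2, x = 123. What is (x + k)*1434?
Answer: 319782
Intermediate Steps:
k = 100
(x + k)*1434 = (123 + 100)*1434 = 223*1434 = 319782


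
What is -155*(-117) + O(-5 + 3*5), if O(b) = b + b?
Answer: 18155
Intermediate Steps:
O(b) = 2*b
-155*(-117) + O(-5 + 3*5) = -155*(-117) + 2*(-5 + 3*5) = 18135 + 2*(-5 + 15) = 18135 + 2*10 = 18135 + 20 = 18155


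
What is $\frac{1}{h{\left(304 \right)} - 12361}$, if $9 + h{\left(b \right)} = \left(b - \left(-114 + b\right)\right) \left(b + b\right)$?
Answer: $\frac{1}{56942} \approx 1.7562 \cdot 10^{-5}$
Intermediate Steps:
$h{\left(b \right)} = -9 + 228 b$ ($h{\left(b \right)} = -9 + \left(b - \left(-114 + b\right)\right) \left(b + b\right) = -9 + 114 \cdot 2 b = -9 + 228 b$)
$\frac{1}{h{\left(304 \right)} - 12361} = \frac{1}{\left(-9 + 228 \cdot 304\right) - 12361} = \frac{1}{\left(-9 + 69312\right) - 12361} = \frac{1}{69303 - 12361} = \frac{1}{56942}$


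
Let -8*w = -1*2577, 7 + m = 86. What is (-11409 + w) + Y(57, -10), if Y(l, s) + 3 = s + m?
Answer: -88167/8 ≈ -11021.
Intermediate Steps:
m = 79 (m = -7 + 86 = 79)
w = 2577/8 (w = -(-1)*2577/8 = -1/8*(-2577) = 2577/8 ≈ 322.13)
Y(l, s) = 76 + s (Y(l, s) = -3 + (s + 79) = -3 + (79 + s) = 76 + s)
(-11409 + w) + Y(57, -10) = (-11409 + 2577/8) + (76 - 10) = -88695/8 + 66 = -88167/8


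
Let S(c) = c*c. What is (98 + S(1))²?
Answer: 9801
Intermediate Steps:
S(c) = c²
(98 + S(1))² = (98 + 1²)² = (98 + 1)² = 99² = 9801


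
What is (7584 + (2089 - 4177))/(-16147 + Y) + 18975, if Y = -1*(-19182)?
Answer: 57594621/3035 ≈ 18977.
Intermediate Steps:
Y = 19182
(7584 + (2089 - 4177))/(-16147 + Y) + 18975 = (7584 + (2089 - 4177))/(-16147 + 19182) + 18975 = (7584 - 2088)/3035 + 18975 = 5496*(1/3035) + 18975 = 5496/3035 + 18975 = 57594621/3035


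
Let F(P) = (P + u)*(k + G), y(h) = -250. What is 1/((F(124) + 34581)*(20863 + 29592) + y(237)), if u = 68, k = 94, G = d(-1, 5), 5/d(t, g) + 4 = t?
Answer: 1/2645708585 ≈ 3.7797e-10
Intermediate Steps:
d(t, g) = 5/(-4 + t)
G = -1 (G = 5/(-4 - 1) = 5/(-5) = 5*(-1/5) = -1)
F(P) = 6324 + 93*P (F(P) = (P + 68)*(94 - 1) = (68 + P)*93 = 6324 + 93*P)
1/((F(124) + 34581)*(20863 + 29592) + y(237)) = 1/(((6324 + 93*124) + 34581)*(20863 + 29592) - 250) = 1/(((6324 + 11532) + 34581)*50455 - 250) = 1/((17856 + 34581)*50455 - 250) = 1/(52437*50455 - 250) = 1/(2645708835 - 250) = 1/2645708585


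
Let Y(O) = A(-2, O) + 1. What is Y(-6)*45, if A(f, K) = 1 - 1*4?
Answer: -90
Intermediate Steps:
A(f, K) = -3 (A(f, K) = 1 - 4 = -3)
Y(O) = -2 (Y(O) = -3 + 1 = -2)
Y(-6)*45 = -2*45 = -90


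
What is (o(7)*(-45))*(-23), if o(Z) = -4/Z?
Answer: -4140/7 ≈ -591.43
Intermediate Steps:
(o(7)*(-45))*(-23) = (-4/7*(-45))*(-23) = (-4*⅐*(-45))*(-23) = -4/7*(-45)*(-23) = (180/7)*(-23) = -4140/7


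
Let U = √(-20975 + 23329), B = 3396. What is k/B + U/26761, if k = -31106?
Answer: -15553/1698 + √2354/26761 ≈ -9.1578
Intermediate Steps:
U = √2354 ≈ 48.518
k/B + U/26761 = -31106/3396 + √2354/26761 = -31106*1/3396 + √2354*(1/26761) = -15553/1698 + √2354/26761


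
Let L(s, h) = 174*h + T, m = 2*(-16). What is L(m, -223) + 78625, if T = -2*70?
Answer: 39683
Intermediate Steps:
T = -140
m = -32
L(s, h) = -140 + 174*h (L(s, h) = 174*h - 140 = -140 + 174*h)
L(m, -223) + 78625 = (-140 + 174*(-223)) + 78625 = (-140 - 38802) + 78625 = -38942 + 78625 = 39683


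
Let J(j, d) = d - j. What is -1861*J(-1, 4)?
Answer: -9305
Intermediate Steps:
-1861*J(-1, 4) = -1861*(4 - 1*(-1)) = -1861*(4 + 1) = -1861*5 = -9305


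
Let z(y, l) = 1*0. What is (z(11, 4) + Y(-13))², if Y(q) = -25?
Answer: 625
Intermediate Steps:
z(y, l) = 0
(z(11, 4) + Y(-13))² = (0 - 25)² = (-25)² = 625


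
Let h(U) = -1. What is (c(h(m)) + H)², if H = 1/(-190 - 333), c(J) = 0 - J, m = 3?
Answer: 272484/273529 ≈ 0.99618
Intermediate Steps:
c(J) = -J
H = -1/523 (H = 1/(-523) = -1/523 ≈ -0.0019120)
(c(h(m)) + H)² = (-1*(-1) - 1/523)² = (1 - 1/523)² = (522/523)² = 272484/273529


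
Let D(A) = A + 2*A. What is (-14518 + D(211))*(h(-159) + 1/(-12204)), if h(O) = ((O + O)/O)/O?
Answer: 113704265/646812 ≈ 175.79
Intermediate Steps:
D(A) = 3*A
h(O) = 2/O (h(O) = ((2*O)/O)/O = 2/O)
(-14518 + D(211))*(h(-159) + 1/(-12204)) = (-14518 + 3*211)*(2/(-159) + 1/(-12204)) = (-14518 + 633)*(2*(-1/159) - 1/12204) = -13885*(-2/159 - 1/12204) = -13885*(-8189/646812) = 113704265/646812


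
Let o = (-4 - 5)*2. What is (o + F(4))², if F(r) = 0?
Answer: 324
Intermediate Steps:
o = -18 (o = -9*2 = -18)
(o + F(4))² = (-18 + 0)² = (-18)² = 324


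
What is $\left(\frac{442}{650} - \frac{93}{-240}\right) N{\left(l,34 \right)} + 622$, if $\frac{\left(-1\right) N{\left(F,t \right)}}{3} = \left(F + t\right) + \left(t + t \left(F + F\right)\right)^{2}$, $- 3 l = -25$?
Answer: $- \frac{277194479}{240} \approx -1.155 \cdot 10^{6}$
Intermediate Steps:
$l = \frac{25}{3}$ ($l = \left(- \frac{1}{3}\right) \left(-25\right) = \frac{25}{3} \approx 8.3333$)
$N{\left(F,t \right)} = - 3 F - 3 t - 3 \left(t + 2 F t\right)^{2}$ ($N{\left(F,t \right)} = - 3 \left(\left(F + t\right) + \left(t + t \left(F + F\right)\right)^{2}\right) = - 3 \left(\left(F + t\right) + \left(t + t 2 F\right)^{2}\right) = - 3 \left(\left(F + t\right) + \left(t + 2 F t\right)^{2}\right) = - 3 \left(F + t + \left(t + 2 F t\right)^{2}\right) = - 3 F - 3 t - 3 \left(t + 2 F t\right)^{2}$)
$\left(\frac{442}{650} - \frac{93}{-240}\right) N{\left(l,34 \right)} + 622 = \left(\frac{442}{650} - \frac{93}{-240}\right) \left(\left(-3\right) \frac{25}{3} - 102 - 3 \cdot 34^{2} \left(1 + 2 \cdot \frac{25}{3}\right)^{2}\right) + 622 = \left(442 \cdot \frac{1}{650} - - \frac{31}{80}\right) \left(-25 - 102 - 3468 \left(1 + \frac{50}{3}\right)^{2}\right) + 622 = \left(\frac{17}{25} + \frac{31}{80}\right) \left(-25 - 102 - 3468 \left(\frac{53}{3}\right)^{2}\right) + 622 = \frac{427 \left(-25 - 102 - 3468 \cdot \frac{2809}{9}\right)}{400} + 622 = \frac{427 \left(-25 - 102 - \frac{3247204}{3}\right)}{400} + 622 = \frac{427}{400} \left(- \frac{3247585}{3}\right) + 622 = - \frac{277343759}{240} + 622 = - \frac{277194479}{240}$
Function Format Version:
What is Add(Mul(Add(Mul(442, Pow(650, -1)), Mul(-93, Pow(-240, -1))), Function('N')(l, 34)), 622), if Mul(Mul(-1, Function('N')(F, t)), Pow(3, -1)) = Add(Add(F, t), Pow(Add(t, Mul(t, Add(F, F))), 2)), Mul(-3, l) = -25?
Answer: Rational(-277194479, 240) ≈ -1.1550e+6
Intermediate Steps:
l = Rational(25, 3) (l = Mul(Rational(-1, 3), -25) = Rational(25, 3) ≈ 8.3333)
Function('N')(F, t) = Add(Mul(-3, F), Mul(-3, t), Mul(-3, Pow(Add(t, Mul(2, F, t)), 2))) (Function('N')(F, t) = Mul(-3, Add(Add(F, t), Pow(Add(t, Mul(t, Add(F, F))), 2))) = Mul(-3, Add(Add(F, t), Pow(Add(t, Mul(t, Mul(2, F))), 2))) = Mul(-3, Add(Add(F, t), Pow(Add(t, Mul(2, F, t)), 2))) = Mul(-3, Add(F, t, Pow(Add(t, Mul(2, F, t)), 2))) = Add(Mul(-3, F), Mul(-3, t), Mul(-3, Pow(Add(t, Mul(2, F, t)), 2))))
Add(Mul(Add(Mul(442, Pow(650, -1)), Mul(-93, Pow(-240, -1))), Function('N')(l, 34)), 622) = Add(Mul(Add(Mul(442, Pow(650, -1)), Mul(-93, Pow(-240, -1))), Add(Mul(-3, Rational(25, 3)), Mul(-3, 34), Mul(-3, Pow(34, 2), Pow(Add(1, Mul(2, Rational(25, 3))), 2)))), 622) = Add(Mul(Add(Mul(442, Rational(1, 650)), Mul(-93, Rational(-1, 240))), Add(-25, -102, Mul(-3, 1156, Pow(Add(1, Rational(50, 3)), 2)))), 622) = Add(Mul(Add(Rational(17, 25), Rational(31, 80)), Add(-25, -102, Mul(-3, 1156, Pow(Rational(53, 3), 2)))), 622) = Add(Mul(Rational(427, 400), Add(-25, -102, Mul(-3, 1156, Rational(2809, 9)))), 622) = Add(Mul(Rational(427, 400), Add(-25, -102, Rational(-3247204, 3))), 622) = Add(Mul(Rational(427, 400), Rational(-3247585, 3)), 622) = Add(Rational(-277343759, 240), 622) = Rational(-277194479, 240)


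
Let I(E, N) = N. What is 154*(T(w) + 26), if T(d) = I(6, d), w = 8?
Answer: 5236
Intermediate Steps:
T(d) = d
154*(T(w) + 26) = 154*(8 + 26) = 154*34 = 5236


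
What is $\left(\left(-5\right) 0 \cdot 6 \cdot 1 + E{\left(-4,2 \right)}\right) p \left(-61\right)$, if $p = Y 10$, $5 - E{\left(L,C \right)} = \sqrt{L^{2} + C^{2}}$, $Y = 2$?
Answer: $-6100 + 2440 \sqrt{5} \approx -643.99$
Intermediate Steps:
$E{\left(L,C \right)} = 5 - \sqrt{C^{2} + L^{2}}$ ($E{\left(L,C \right)} = 5 - \sqrt{L^{2} + C^{2}} = 5 - \sqrt{C^{2} + L^{2}}$)
$p = 20$ ($p = 2 \cdot 10 = 20$)
$\left(\left(-5\right) 0 \cdot 6 \cdot 1 + E{\left(-4,2 \right)}\right) p \left(-61\right) = \left(\left(-5\right) 0 \cdot 6 \cdot 1 + \left(5 - \sqrt{2^{2} + \left(-4\right)^{2}}\right)\right) 20 \left(-61\right) = \left(0 \cdot 6 \cdot 1 + \left(5 - \sqrt{4 + 16}\right)\right) 20 \left(-61\right) = \left(0 \cdot 1 + \left(5 - \sqrt{20}\right)\right) 20 \left(-61\right) = \left(0 + \left(5 - 2 \sqrt{5}\right)\right) 20 \left(-61\right) = \left(5 - 2 \sqrt{5}\right) 20 \left(-61\right) = \left(100 - 40 \sqrt{5}\right) \left(-61\right) = -6100 + 2440 \sqrt{5}$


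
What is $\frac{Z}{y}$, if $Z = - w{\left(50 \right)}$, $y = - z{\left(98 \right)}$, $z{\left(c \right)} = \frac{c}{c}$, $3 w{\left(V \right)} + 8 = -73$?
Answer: $-27$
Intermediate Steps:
$w{\left(V \right)} = -27$ ($w{\left(V \right)} = - \frac{8}{3} + \frac{1}{3} \left(-73\right) = - \frac{8}{3} - \frac{73}{3} = -27$)
$z{\left(c \right)} = 1$
$y = -1$ ($y = \left(-1\right) 1 = -1$)
$Z = 27$ ($Z = \left(-1\right) \left(-27\right) = 27$)
$\frac{Z}{y} = \frac{27}{-1} = 27 \left(-1\right) = -27$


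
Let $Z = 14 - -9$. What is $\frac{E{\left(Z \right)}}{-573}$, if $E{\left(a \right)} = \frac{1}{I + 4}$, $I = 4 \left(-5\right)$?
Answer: $\frac{1}{9168} \approx 0.00010907$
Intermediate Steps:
$I = -20$
$Z = 23$ ($Z = 14 + 9 = 23$)
$E{\left(a \right)} = - \frac{1}{16}$ ($E{\left(a \right)} = \frac{1}{-20 + 4} = \frac{1}{-16} = - \frac{1}{16}$)
$\frac{E{\left(Z \right)}}{-573} = - \frac{1}{16 \left(-573\right)} = \left(- \frac{1}{16}\right) \left(- \frac{1}{573}\right) = \frac{1}{9168}$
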